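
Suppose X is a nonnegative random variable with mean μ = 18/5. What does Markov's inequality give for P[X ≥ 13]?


μ = E[X] = 18/5, a = 13.
Markov: P[X ≥ 13] ≤ μ/a = (18/5)/13 = 18/65.
Numerically: ≈ 0.276923.
(Since a = 13 > μ = 3.600000, the bound 18/65 is < 1 and informative.)

P[X ≥ 13] ≤ 18/65 ≈ 0.276923.


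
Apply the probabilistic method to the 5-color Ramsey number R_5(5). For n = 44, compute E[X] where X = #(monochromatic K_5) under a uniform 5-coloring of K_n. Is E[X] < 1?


E[X] = C(44, 5) · 5^{1 − 10} = 1086008 · 5^{−9} = 1086008/1953125.
As a reduced fraction: E[X] = 1086008/1953125 ≈ 0.5560361.
Is E[X] < 1? YES.
Since E[X] < 1, there exists a 5-coloring of K_{44} with no monochromatic K_5; hence R_5(5) > 44.

E[X] = 1086008/1953125 ≈ 0.5560361; E[X] < 1, so R_5(5) > 44.


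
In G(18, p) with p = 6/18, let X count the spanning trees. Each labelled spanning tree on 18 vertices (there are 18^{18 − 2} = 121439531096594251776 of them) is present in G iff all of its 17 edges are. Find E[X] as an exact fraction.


K_18 has 18^{18 − 2} = 121439531096594251776 labelled spanning trees.
For each such spanning tree H, let X_H = 1 if all 17 edges of H are present in G. Then P[X_H = 1] = p^{17} = (1/3)^{17} = 1/129140163.
By linearity: E[X] = Σ_H E[X_H] = 121439531096594251776 · p^{17} = 121439531096594251776 · 1/129140163 = 940369969152.
Numerically: E[X] ≈ 9.404e+11.

E[X] = 121439531096594251776 · (1/3)^{17} = 940369969152 ≈ 9.404e+11.


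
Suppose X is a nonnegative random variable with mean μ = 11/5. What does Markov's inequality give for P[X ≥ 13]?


μ = E[X] = 11/5, a = 13.
Markov: P[X ≥ 13] ≤ μ/a = (11/5)/13 = 11/65.
Numerically: ≈ 0.169231.
(Since a = 13 > μ = 2.200000, the bound 11/65 is < 1 and informative.)

P[X ≥ 13] ≤ 11/65 ≈ 0.169231.


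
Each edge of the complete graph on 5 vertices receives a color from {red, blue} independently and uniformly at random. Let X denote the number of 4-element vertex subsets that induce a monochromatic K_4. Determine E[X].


Let X = Σ_S X_S over the C(5, 4) = 5 subsets S of size 4, where X_S = 1 if the K_4 on S is monochromatic.
For a fixed S, the K_4 on S has C(4, 2) = 6 edges. P[all 6 edges red] = (1/2)^6, and likewise for blue, so P[monochromatic] = 2·(1/2)^6 = 2^{1 − 6} = 1/32.
By linearity of expectation: E[X] = C(5, 4) · 2^{1 − 6} = 5 · 1/32 = 5/32.
Numerically: E[X] ≈ 0.15625.

E[X] = C(5,4)·2^(1−C(4,2)) = 5/32 ≈ 0.15625.


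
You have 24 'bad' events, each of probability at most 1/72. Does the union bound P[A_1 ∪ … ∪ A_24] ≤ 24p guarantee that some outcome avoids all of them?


Union bound: P[∪_{i=1}^{24} A_i] ≤ Σ_i P[A_i] ≤ 24·p = 24·(1/72) = 1/3.
Numerically: 1/3 ≈ 0.333333.
Is 1/3 < 1? YES.
Since P[∪ A_i] ≤ 1/3 < 1, the complement has P[∩ A_i^c] ≥ 1 − 1/3 = 2/3 > 0, so some outcome avoids every A_i.

24·p = 1/3 ≈ 0.333333; existence CERTIFIED by the union bound.


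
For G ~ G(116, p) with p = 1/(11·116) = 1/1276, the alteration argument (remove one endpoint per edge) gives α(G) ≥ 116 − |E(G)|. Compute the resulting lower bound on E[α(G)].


E[|E(G)|] = C(116, 2)·p = 6670 · (1/1276) = 115/22.
E[α(G)] ≥ n − E[|E(G)|] = 116 − 115/22 = 2437/22.
Numerically: ≈ 110.772727.
(This is only a lower bound; the true E[α(G)] may be larger.)

E[α(G)] ≥ 2437/22 ≈ 110.772727.


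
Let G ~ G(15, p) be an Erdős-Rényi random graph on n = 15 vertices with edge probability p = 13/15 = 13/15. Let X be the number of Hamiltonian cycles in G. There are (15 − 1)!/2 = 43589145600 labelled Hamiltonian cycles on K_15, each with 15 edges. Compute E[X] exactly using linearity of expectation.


K_15 has (15 − 1)!/2 = 43589145600 labelled Hamiltonian cycles.
For each such Hamiltonian cycle H, let X_H = 1 if all 15 edges of H are present in G. Then P[X_H = 1] = p^{15} = (13/15)^{15} = 51185893014090757/437893890380859375.
By linearity of expectation: E[X] = Σ_H E[X_H] = 43589145600 · p^{15} = 43589145600 · 51185893014090757/437893890380859375 = 367267381606127548722176/72081298828125.
Numerically: E[X] ≈ 5.1e+09.

E[X] = 43589145600 · (13/15)^{15} = 367267381606127548722176/72081298828125 ≈ 5.1e+09.


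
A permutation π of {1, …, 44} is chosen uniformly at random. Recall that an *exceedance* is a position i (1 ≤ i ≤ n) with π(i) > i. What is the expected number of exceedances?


Write X = Σ_{i=1}^{44} X_i, where X_i = 1_{π(i) > i}.
For each fixed i, π(i) is uniform over {1, …, 44} (marginal of a uniform permutation), so P[π(i) > i] = (n − i)/n. Summing: Σ_{i=1}^{44} (n − i)/n = (0 + 1 + … + 43)/44 = 44(44 − 1)/(2·44) = (44 − 1)/2.
Hence E[X] = Σ_{i=1}^{44} (44 − i)/44 = 43/2 ≈ 21.5000.

E[X] = 43/2 = 21.5000.


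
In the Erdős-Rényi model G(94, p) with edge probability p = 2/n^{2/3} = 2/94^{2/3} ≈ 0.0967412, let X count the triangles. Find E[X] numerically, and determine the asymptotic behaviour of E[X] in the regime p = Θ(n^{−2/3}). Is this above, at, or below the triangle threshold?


Number of potential triangles: C(94, 3) = 134044.
Each occurs with probability p³ ≈ (0.0967412)³ ≈ 9.05387053e-04.
By linearity: E[X] = C(94, 3)·p³ ≈ 134044 · 9.05387053e-04 ≈ 121.361702.
Since α = 2/3 < 1, p = c/n^{2/3} ≫ 1/n is above the triangle threshold p ~ 1/n. Asymptotically E[X] ~ (c³/6)·n^{3(1−α)} = (2³/6)·n^{1} → ∞; triangles are abundant w.h.p.

E[X] ≈ 121.361702; in regime p = Θ(1/n^{2/3}) E[X] diverges (above the triangle threshold p ~ 1/n).


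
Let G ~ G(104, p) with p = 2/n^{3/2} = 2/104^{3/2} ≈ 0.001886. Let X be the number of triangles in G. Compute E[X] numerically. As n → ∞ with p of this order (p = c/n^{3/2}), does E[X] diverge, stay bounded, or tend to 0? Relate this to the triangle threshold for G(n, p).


Number of potential triangles: C(104, 3) = 182104.
Each occurs with probability p³ ≈ (0.001886)³ ≈ 6.705636e-09.
By linearity: E[X] = C(104, 3)·p³ ≈ 182104 · 6.705636e-09 ≈ 0.0012.
Since α = 3/2 > 1, p = c/n^{3/2} = o(1/n) is below the triangle threshold p ~ 1/n. Asymptotically E[X] ~ (c³/6)·n^{3(1−α)} = (2³/6)·n^{-1.5} → 0, so by Markov's inequality G has no triangles w.h.p.

E[X] ≈ 0.0012; in regime p = Θ(1/n^{3/2}) E[X] tends to 0 (below the triangle threshold p ~ 1/n).


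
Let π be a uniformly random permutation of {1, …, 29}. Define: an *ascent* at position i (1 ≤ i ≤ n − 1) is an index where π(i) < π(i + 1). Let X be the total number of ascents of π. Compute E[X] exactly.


Write X = Σ X_I over i = 1, …, 28, with X_I the indicator of one ascent.
There are 28 indicators.
For each fixed i, the pair (π(i), π(i+1)) is a uniformly random ordered pair of distinct values from {1, …, 29}; by symmetry P[π(i) < π(i+1)] = 1/2.
By linearity: E[X] = 28 · (1/2) = (29 − 1) · (1/2) = 14 ≈ 14.0000.

E[X] = 14 = 14.0000.


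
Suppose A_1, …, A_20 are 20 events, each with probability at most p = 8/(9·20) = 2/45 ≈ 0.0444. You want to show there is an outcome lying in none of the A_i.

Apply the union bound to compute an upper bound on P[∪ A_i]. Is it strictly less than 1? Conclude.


Union bound: P[∪_{i=1}^{20} A_i] ≤ Σ_i P[A_i] ≤ 20·p = 20·(2/45) = 8/9.
Numerically: 8/9 ≈ 0.8889.
Is 8/9 < 1? YES.
Since P[∪ A_i] ≤ 8/9 < 1, the complement has P[∩ A_i^c] ≥ 1 − 8/9 = 1/9 > 0, so some outcome avoids every A_i.

20·p = 8/9 ≈ 0.8889; existence CERTIFIED by the union bound.


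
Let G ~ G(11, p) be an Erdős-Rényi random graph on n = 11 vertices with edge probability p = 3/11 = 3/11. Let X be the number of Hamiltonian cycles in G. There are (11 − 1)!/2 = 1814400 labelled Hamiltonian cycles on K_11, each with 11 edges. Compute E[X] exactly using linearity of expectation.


K_11 has (11 − 1)!/2 = 1814400 labelled Hamiltonian cycles.
For each such Hamiltonian cycle H, let X_H = 1 if all 11 edges of H are present in G. Then P[X_H = 1] = p^{11} = (3/11)^{11} = 177147/285311670611.
By linearity: E[X] = Σ_H E[X_H] = 1814400 · p^{11} = 1814400 · 177147/285311670611 = 321415516800/285311670611.
Numerically: E[X] ≈ 1.1265.

E[X] = 1814400 · (3/11)^{11} = 321415516800/285311670611 ≈ 1.1265.


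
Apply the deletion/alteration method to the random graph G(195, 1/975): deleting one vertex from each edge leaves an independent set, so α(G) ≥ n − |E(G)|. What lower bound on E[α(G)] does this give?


E[|E(G)|] = C(195, 2)·p = 18915 · (1/975) = 97/5.
E[α(G)] ≥ n − E[|E(G)|] = 195 − 97/5 = 878/5.
Numerically: ≈ 175.600000.
(This is only a lower bound; the true E[α(G)] may be larger.)

E[α(G)] ≥ 878/5 ≈ 175.600000.


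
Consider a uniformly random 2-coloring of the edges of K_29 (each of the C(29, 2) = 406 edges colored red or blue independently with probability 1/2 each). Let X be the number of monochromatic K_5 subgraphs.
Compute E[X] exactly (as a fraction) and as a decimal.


Let X = Σ_S X_S over the C(29, 5) = 118755 subsets S of size 5, where X_S = 1 if the K_5 on S is monochromatic.
For a fixed S, the K_5 on S has C(5, 2) = 10 edges. P[all 10 edges red] = (1/2)^10, and likewise for blue, so P[monochromatic] = 2·(1/2)^10 = 2^{1 − 10} = 1/512.
By linearity of expectation: E[X] = C(29, 5) · 2^{1 − 10} = 118755 · 1/512 = 118755/512.
Numerically: E[X] ≈ 231.943359.

E[X] = C(29,5)·2^(1−C(5,2)) = 118755/512 ≈ 231.943359.


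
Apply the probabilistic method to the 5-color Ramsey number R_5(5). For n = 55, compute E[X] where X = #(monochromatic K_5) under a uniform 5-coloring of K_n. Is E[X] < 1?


E[X] = C(55, 5) · 5^{1 − 10} = 3478761 · 5^{−9} = 3478761/1953125.
As a reduced fraction: E[X] = 3478761/1953125 ≈ 1.7811256.
Is E[X] < 1? NO.
Since E[X] ≥ 1, the first-moment bound is inconclusive at n = 55; it does NOT by itself certify R_5(5) > 55.

E[X] = 3478761/1953125 ≈ 1.7811256; E[X] ≥ 1; first-moment method inconclusive here.


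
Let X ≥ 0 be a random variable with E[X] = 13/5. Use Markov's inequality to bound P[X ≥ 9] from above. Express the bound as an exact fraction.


μ = E[X] = 13/5, a = 9.
Markov: P[X ≥ 9] ≤ μ/a = (13/5)/9 = 13/45.
Numerically: ≈ 0.288889.
(Since a = 9 > μ = 2.600000, the bound 13/45 is < 1 and informative.)

P[X ≥ 9] ≤ 13/45 ≈ 0.288889.


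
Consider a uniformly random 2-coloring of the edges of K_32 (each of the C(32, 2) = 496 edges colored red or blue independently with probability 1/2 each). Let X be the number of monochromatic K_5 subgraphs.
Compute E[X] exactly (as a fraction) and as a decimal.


Let X = Σ_S X_S over the C(32, 5) = 201376 subsets S of size 5, where X_S = 1 if the K_5 on S is monochromatic.
For a fixed S, the K_5 on S has C(5, 2) = 10 edges. P[all 10 edges red] = (1/2)^10, and likewise for blue, so P[monochromatic] = 2·(1/2)^10 = 2^{1 − 10} = 1/512.
By linearity: E[X] = C(32, 5) · 2^{1 − 10} = 201376 · 1/512 = 6293/16.
Numerically: E[X] ≈ 393.3125.

E[X] = C(32,5)·2^(1−C(5,2)) = 6293/16 ≈ 393.3125.


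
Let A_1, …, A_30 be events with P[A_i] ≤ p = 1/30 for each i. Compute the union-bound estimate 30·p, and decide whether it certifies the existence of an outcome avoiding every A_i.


Union bound: P[∪_{i=1}^{30} A_i] ≤ Σ_i P[A_i] ≤ 30·p = 30·(1/30) = 1.
Numerically: 1 ≈ 1.0000000.
Is 1 < 1? NO.
Since the bound 1 is ≥ 1, the union bound is uninformative here; it does NOT by itself certify existence.

30·p = 1 ≈ 1.0000000; existence NOT certified by the union bound.


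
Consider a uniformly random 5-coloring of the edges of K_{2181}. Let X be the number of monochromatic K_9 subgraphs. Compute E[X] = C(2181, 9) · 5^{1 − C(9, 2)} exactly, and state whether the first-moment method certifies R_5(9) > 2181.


E[X] = C(2181, 9) · 5^{1 − 36} = 3026635205263909847920400 · 5^{−35} = 3026635205263909847920400/2910383045673370361328125.
As a reduced fraction: E[X] = 121065408210556393916816/116415321826934814453125 ≈ 1.03994.
Is E[X] < 1? NO.
Since E[X] ≥ 1, the first-moment bound is inconclusive at n = 2181; it does NOT by itself certify R_5(9) > 2181.

E[X] = 121065408210556393916816/116415321826934814453125 ≈ 1.03994; E[X] ≥ 1; first-moment method inconclusive here.


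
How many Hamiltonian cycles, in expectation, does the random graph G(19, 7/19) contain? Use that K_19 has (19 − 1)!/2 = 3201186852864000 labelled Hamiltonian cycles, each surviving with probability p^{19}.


K_19 has (19 − 1)!/2 = 3201186852864000 labelled Hamiltonian cycles.
For each such Hamiltonian cycle H, let X_H = 1 if all 19 edges of H are present in G. Then P[X_H = 1] = p^{19} = (7/19)^{19} = 11398895185373143/1978419655660313589123979.
By linearity of expectation: E[X] = Σ_H E[X_H] = 3201186852864000 · p^{19} = 3201186852864000 · 11398895185373143/1978419655660313589123979 = 36489993404591253525678231552000/1978419655660313589123979.
Numerically: E[X] ≈ 1.8444e+07.

E[X] = 3201186852864000 · (7/19)^{19} = 36489993404591253525678231552000/1978419655660313589123979 ≈ 1.8444e+07.


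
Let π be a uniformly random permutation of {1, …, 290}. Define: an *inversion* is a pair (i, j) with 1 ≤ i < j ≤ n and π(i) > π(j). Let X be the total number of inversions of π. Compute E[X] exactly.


Write X = Σ X_I over the C(290, 2) = 41905 pairs i < j, with X_I the indicator of one inversion.
There are 41905 indicators.
For each fixed pair i < j, the values π(i) and π(j) are two distinct elements of {1, …, 290} in uniformly random order; by symmetry P[π(i) > π(j)] = 1/2.
By linearity: E[X] = 41905 · (1/2) = C(290, 2) · (1/2) = 41905/2 = 41905/2 ≈ 20952.5000.

E[X] = 41905/2 = 20952.5000.


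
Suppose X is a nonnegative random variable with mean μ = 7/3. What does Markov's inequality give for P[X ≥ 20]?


μ = E[X] = 7/3, a = 20.
Markov: P[X ≥ 20] ≤ μ/a = (7/3)/20 = 7/60.
Numerically: ≈ 0.116667.
(Since a = 20 > μ = 2.333333, the bound 7/60 is < 1 and informative.)

P[X ≥ 20] ≤ 7/60 ≈ 0.116667.


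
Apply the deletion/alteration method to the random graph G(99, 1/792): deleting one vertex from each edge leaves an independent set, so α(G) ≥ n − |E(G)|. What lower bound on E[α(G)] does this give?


E[|E(G)|] = C(99, 2)·p = 4851 · (1/792) = 49/8.
E[α(G)] ≥ n − E[|E(G)|] = 99 − 49/8 = 743/8.
Numerically: ≈ 92.875000.
(This is only a lower bound; the true E[α(G)] may be larger.)

E[α(G)] ≥ 743/8 ≈ 92.875000.


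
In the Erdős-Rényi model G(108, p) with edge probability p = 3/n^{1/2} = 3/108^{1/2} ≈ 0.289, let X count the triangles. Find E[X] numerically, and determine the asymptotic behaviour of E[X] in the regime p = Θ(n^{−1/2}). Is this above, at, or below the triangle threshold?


Number of potential triangles: C(108, 3) = 204156.
Each occurs with probability p³ ≈ (0.289)³ ≈ 2.40563e-02.
By linearity: E[X] = C(108, 3)·p³ ≈ 204156 · 2.40563e-02 ≈ 4911.230.
Since α = 1/2 < 1, p = c/n^{1/2} ≫ 1/n is above the triangle threshold p ~ 1/n. Asymptotically E[X] ~ (c³/6)·n^{3(1−α)} = (3³/6)·n^{1.5} → ∞; triangles are abundant w.h.p.

E[X] ≈ 4911.230; in regime p = Θ(1/n^{1/2}) E[X] diverges (above the triangle threshold p ~ 1/n).


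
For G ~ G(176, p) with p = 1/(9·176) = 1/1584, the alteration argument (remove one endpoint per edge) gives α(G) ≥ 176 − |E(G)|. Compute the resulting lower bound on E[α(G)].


E[|E(G)|] = C(176, 2)·p = 15400 · (1/1584) = 175/18.
E[α(G)] ≥ n − E[|E(G)|] = 176 − 175/18 = 2993/18.
Numerically: ≈ 166.2778.
(This is only a lower bound; the true E[α(G)] may be larger.)

E[α(G)] ≥ 2993/18 ≈ 166.2778.


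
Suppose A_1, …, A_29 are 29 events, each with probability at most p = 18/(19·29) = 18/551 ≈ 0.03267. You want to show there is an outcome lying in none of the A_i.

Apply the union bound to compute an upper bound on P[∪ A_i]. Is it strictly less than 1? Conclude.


Union bound: P[∪_{i=1}^{29} A_i] ≤ Σ_i P[A_i] ≤ 29·p = 29·(18/551) = 18/19.
Numerically: 18/19 ≈ 0.94737.
Is 18/19 < 1? YES.
Since P[∪ A_i] ≤ 18/19 < 1, the complement has P[∩ A_i^c] ≥ 1 − 18/19 = 1/19 > 0, so some outcome avoids every A_i.

29·p = 18/19 ≈ 0.94737; existence CERTIFIED by the union bound.


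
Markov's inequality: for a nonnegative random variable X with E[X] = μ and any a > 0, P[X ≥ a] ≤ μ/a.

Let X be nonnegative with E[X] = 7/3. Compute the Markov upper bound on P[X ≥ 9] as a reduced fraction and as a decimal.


μ = E[X] = 7/3, a = 9.
Markov: P[X ≥ 9] ≤ μ/a = (7/3)/9 = 7/27.
Numerically: ≈ 0.259259.
(Since a = 9 > μ = 2.333333, the bound 7/27 is < 1 and informative.)

P[X ≥ 9] ≤ 7/27 ≈ 0.259259.


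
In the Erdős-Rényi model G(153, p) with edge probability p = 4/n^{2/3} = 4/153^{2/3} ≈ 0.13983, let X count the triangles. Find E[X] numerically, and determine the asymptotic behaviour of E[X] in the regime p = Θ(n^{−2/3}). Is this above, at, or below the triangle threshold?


Number of potential triangles: C(153, 3) = 585276.
Each occurs with probability p³ ≈ (0.13983)³ ≈ 2.7339912e-03.
By linearity: E[X] = C(153, 3)·p³ ≈ 585276 · 2.7339912e-03 ≈ 1600.13943.
Since α = 2/3 < 1, p = c/n^{2/3} ≫ 1/n is above the triangle threshold p ~ 1/n. Asymptotically E[X] ~ (c³/6)·n^{3(1−α)} = (4³/6)·n^{1} → ∞; triangles are abundant w.h.p.

E[X] ≈ 1600.13943; in regime p = Θ(1/n^{2/3}) E[X] diverges (above the triangle threshold p ~ 1/n).


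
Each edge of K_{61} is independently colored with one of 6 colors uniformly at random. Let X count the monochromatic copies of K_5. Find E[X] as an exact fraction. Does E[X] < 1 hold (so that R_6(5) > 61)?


E[X] = C(61, 5) · 6^{1 − 10} = 5949147 · 6^{−9} = 5949147/10077696.
As a reduced fraction: E[X] = 1983049/3359232 ≈ 0.590328.
Is E[X] < 1? YES.
Since E[X] < 1, there exists a 6-coloring of K_{61} with no monochromatic K_5; hence R_6(5) > 61.

E[X] = 1983049/3359232 ≈ 0.590328; E[X] < 1, so R_6(5) > 61.


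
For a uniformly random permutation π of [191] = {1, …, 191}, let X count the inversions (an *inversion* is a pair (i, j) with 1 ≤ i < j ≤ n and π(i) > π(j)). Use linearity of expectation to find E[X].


Write X = Σ X_I over the C(191, 2) = 18145 pairs i < j, with X_I the indicator of one inversion.
There are 18145 indicators.
For each fixed pair i < j, the values π(i) and π(j) are two distinct elements of {1, …, 191} in uniformly random order; by symmetry P[π(i) > π(j)] = 1/2.
By linearity: E[X] = 18145 · (1/2) = C(191, 2) · (1/2) = 18145/2 = 18145/2 ≈ 9072.5000.

E[X] = 18145/2 = 9072.5000.


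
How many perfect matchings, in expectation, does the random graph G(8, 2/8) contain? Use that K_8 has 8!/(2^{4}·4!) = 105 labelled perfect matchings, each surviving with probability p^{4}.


K_8 has 8!/(2^{4}·4!) = 105 labelled perfect matchings.
For each such perfect matching H, let X_H = 1 if all 4 edges of H are present in G. Then P[X_H = 1] = p^{4} = (1/4)^{4} = 1/256.
By linearity: E[X] = Σ_H E[X_H] = 105 · p^{4} = 105 · 1/256 = 105/256.
Numerically: E[X] ≈ 0.410156.

E[X] = 105 · (1/4)^{4} = 105/256 ≈ 0.410156.


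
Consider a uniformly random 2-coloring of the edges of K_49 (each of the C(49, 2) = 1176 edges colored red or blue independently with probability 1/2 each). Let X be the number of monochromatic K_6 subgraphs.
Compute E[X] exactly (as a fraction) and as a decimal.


Let X = Σ_S X_S over the C(49, 6) = 13983816 subsets S of size 6, where X_S = 1 if the K_6 on S is monochromatic.
For a fixed S, the K_6 on S has C(6, 2) = 15 edges. P[all 15 edges red] = (1/2)^15, and likewise for blue, so P[monochromatic] = 2·(1/2)^15 = 2^{1 − 15} = 1/16384.
By linearity of expectation: E[X] = C(49, 6) · 2^{1 − 15} = 13983816 · 1/16384 = 1747977/2048.
Numerically: E[X] ≈ 853.504.

E[X] = C(49,6)·2^(1−C(6,2)) = 1747977/2048 ≈ 853.504.


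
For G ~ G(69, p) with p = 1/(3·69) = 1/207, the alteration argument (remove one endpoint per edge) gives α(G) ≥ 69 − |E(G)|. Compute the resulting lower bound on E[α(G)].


E[|E(G)|] = C(69, 2)·p = 2346 · (1/207) = 34/3.
E[α(G)] ≥ n − E[|E(G)|] = 69 − 34/3 = 173/3.
Numerically: ≈ 57.667.
(This is only a lower bound; the true E[α(G)] may be larger.)

E[α(G)] ≥ 173/3 ≈ 57.667.


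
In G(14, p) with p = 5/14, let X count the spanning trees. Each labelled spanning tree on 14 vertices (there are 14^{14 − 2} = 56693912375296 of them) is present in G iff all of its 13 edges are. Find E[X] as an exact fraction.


K_14 has 14^{14 − 2} = 56693912375296 labelled spanning trees.
For each such spanning tree H, let X_H = 1 if all 13 edges of H are present in G. Then P[X_H = 1] = p^{13} = (5/14)^{13} = 1220703125/793714773254144.
Summing the indicators: E[X] = Σ_H E[X_H] = 56693912375296 · p^{13} = 56693912375296 · 1220703125/793714773254144 = 1220703125/14.
Numerically: E[X] ≈ 8.71931e+07.

E[X] = 56693912375296 · (5/14)^{13} = 1220703125/14 ≈ 8.71931e+07.


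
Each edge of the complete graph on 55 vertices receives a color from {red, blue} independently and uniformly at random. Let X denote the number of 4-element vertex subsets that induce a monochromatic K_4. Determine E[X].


Let X = Σ_S X_S over the C(55, 4) = 341055 subsets S of size 4, where X_S = 1 if the K_4 on S is monochromatic.
For a fixed S, the K_4 on S has C(4, 2) = 6 edges. P[all 6 edges red] = (1/2)^6, and likewise for blue, so P[monochromatic] = 2·(1/2)^6 = 2^{1 − 6} = 1/32.
Summing: E[X] = C(55, 4) · 2^{1 − 6} = 341055 · 1/32 = 341055/32.
Numerically: E[X] ≈ 10657.9688.

E[X] = C(55,4)·2^(1−C(4,2)) = 341055/32 ≈ 10657.9688.


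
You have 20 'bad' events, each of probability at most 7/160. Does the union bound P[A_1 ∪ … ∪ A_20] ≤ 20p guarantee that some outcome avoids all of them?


Union bound: P[∪_{i=1}^{20} A_i] ≤ Σ_i P[A_i] ≤ 20·p = 20·(7/160) = 7/8.
Numerically: 7/8 ≈ 0.875.
Is 7/8 < 1? YES.
Since P[∪ A_i] ≤ 7/8 < 1, the complement has P[∩ A_i^c] ≥ 1 − 7/8 = 1/8 > 0, so some outcome avoids every A_i.

20·p = 7/8 ≈ 0.875; existence CERTIFIED by the union bound.


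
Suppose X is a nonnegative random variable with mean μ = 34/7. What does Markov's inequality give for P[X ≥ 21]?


μ = E[X] = 34/7, a = 21.
Markov: P[X ≥ 21] ≤ μ/a = (34/7)/21 = 34/147.
Numerically: ≈ 0.231293.
(Since a = 21 > μ = 4.857143, the bound 34/147 is < 1 and informative.)

P[X ≥ 21] ≤ 34/147 ≈ 0.231293.


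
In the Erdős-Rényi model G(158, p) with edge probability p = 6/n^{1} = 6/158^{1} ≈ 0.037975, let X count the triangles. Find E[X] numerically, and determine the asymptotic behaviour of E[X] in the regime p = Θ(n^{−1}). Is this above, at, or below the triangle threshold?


Number of potential triangles: C(158, 3) = 644956.
Each occurs with probability p³ ≈ (0.037975)³ ≈ 5.4762402e-05.
By linearity: E[X] = C(158, 3)·p³ ≈ 644956 · 5.4762402e-05 ≈ 35.31934.
Here α = 1, so p = 6/n is exactly at the triangle threshold p ~ 1/n. Asymptotically E[X] → c³/6 = 6³/6 = 36 ≈ 36.00000, a bounded constant. In this regime the triangle count is asymptotically Poisson(c³/6).

E[X] ≈ 35.31934; in regime p = Θ(1/n^{1}) E[X] stays bounded (at the triangle threshold p ~ 1/n).


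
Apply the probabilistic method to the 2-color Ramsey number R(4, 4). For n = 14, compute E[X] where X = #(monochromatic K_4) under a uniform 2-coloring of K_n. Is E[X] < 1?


E[X] = C(14, 4) · 2^{1 − 6} = 1001 · 2^{−5} = 1001/32.
As a reduced fraction: E[X] = 1001/32 ≈ 31.281.
Is E[X] < 1? NO.
Since E[X] ≥ 1, the first-moment bound is inconclusive at n = 14; it does NOT by itself certify R(4, 4) > 14.

E[X] = 1001/32 ≈ 31.281; E[X] ≥ 1; first-moment method inconclusive here.


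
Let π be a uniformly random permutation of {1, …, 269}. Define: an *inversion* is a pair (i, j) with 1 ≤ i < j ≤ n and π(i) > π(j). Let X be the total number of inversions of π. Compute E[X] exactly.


Write X = Σ X_I over the C(269, 2) = 36046 pairs i < j, with X_I the indicator of one inversion.
There are 36046 indicators.
For each fixed pair i < j, the values π(i) and π(j) are two distinct elements of {1, …, 269} in uniformly random order; by symmetry P[π(i) > π(j)] = 1/2.
By linearity: E[X] = 36046 · (1/2) = C(269, 2) · (1/2) = 36046/2 = 18023 ≈ 18023.000000.

E[X] = 18023 = 18023.000000.


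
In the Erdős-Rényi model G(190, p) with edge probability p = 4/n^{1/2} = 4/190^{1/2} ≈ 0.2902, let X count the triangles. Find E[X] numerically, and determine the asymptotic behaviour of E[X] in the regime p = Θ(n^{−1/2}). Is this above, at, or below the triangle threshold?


Number of potential triangles: C(190, 3) = 1125180.
Each occurs with probability p³ ≈ (0.2902)³ ≈ 2.443709e-02.
By linearity: E[X] = C(190, 3)·p³ ≈ 1125180 · 2.443709e-02 ≈ 27496.1303.
Since α = 1/2 < 1, p = c/n^{1/2} ≫ 1/n is above the triangle threshold p ~ 1/n. Asymptotically E[X] ~ (c³/6)·n^{3(1−α)} = (4³/6)·n^{1.5} → ∞; triangles are abundant w.h.p.

E[X] ≈ 27496.1303; in regime p = Θ(1/n^{1/2}) E[X] diverges (above the triangle threshold p ~ 1/n).


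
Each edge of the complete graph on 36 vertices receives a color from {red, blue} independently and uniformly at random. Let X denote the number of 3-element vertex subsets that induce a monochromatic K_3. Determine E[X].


Let X = Σ_S X_S over the C(36, 3) = 7140 subsets S of size 3, where X_S = 1 if the K_3 on S is monochromatic.
For a fixed S, the K_3 on S has C(3, 2) = 3 edges. P[all 3 edges red] = (1/2)^3, and likewise for blue, so P[monochromatic] = 2·(1/2)^3 = 2^{1 − 3} = 1/4.
By linearity: E[X] = C(36, 3) · 2^{1 − 3} = 7140 · 1/4 = 1785.
Numerically: E[X] ≈ 1785.00000.

E[X] = C(36,3)·2^(1−C(3,2)) = 1785 ≈ 1785.00000.


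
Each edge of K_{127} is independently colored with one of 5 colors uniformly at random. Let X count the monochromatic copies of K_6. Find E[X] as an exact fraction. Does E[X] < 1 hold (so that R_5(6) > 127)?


E[X] = C(127, 6) · 5^{1 − 15} = 5169379425 · 5^{−14} = 5169379425/6103515625.
As a reduced fraction: E[X] = 206775177/244140625 ≈ 0.847.
Is E[X] < 1? YES.
Since E[X] < 1, there exists a 5-coloring of K_{127} with no monochromatic K_6; hence R_5(6) > 127.

E[X] = 206775177/244140625 ≈ 0.847; E[X] < 1, so R_5(6) > 127.


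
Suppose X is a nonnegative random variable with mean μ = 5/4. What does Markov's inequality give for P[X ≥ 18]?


μ = E[X] = 5/4, a = 18.
Markov: P[X ≥ 18] ≤ μ/a = (5/4)/18 = 5/72.
Numerically: ≈ 0.069444.
(Since a = 18 > μ = 1.250000, the bound 5/72 is < 1 and informative.)

P[X ≥ 18] ≤ 5/72 ≈ 0.069444.


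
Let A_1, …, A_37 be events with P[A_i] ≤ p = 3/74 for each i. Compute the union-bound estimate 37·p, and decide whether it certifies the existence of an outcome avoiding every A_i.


Union bound: P[∪_{i=1}^{37} A_i] ≤ Σ_i P[A_i] ≤ 37·p = 37·(3/74) = 3/2.
Numerically: 3/2 ≈ 1.5000.
Is 3/2 < 1? NO.
Since the bound 3/2 is ≥ 1, the union bound is uninformative here; it does NOT by itself certify existence.

37·p = 3/2 ≈ 1.5000; existence NOT certified by the union bound.


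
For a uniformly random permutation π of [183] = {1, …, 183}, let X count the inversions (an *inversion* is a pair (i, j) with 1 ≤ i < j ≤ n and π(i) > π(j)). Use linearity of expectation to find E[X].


Write X = Σ X_I over the C(183, 2) = 16653 pairs i < j, with X_I the indicator of one inversion.
There are 16653 indicators.
For each fixed pair i < j, the values π(i) and π(j) are two distinct elements of {1, …, 183} in uniformly random order; by symmetry P[π(i) > π(j)] = 1/2.
By linearity: E[X] = 16653 · (1/2) = C(183, 2) · (1/2) = 16653/2 = 16653/2 ≈ 8326.50000.

E[X] = 16653/2 = 8326.50000.


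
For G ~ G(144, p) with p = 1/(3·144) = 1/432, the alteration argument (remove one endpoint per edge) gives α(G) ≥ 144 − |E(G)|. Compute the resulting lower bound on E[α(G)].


E[|E(G)|] = C(144, 2)·p = 10296 · (1/432) = 143/6.
E[α(G)] ≥ n − E[|E(G)|] = 144 − 143/6 = 721/6.
Numerically: ≈ 120.16667.
(This is only a lower bound; the true E[α(G)] may be larger.)

E[α(G)] ≥ 721/6 ≈ 120.16667.


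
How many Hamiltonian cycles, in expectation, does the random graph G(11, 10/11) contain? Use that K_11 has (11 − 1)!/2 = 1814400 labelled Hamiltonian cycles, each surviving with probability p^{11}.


K_11 has (11 − 1)!/2 = 1814400 labelled Hamiltonian cycles.
For each such Hamiltonian cycle H, let X_H = 1 if all 11 edges of H are present in G. Then P[X_H = 1] = p^{11} = (10/11)^{11} = 100000000000/285311670611.
By linearity of expectation: E[X] = Σ_H E[X_H] = 1814400 · p^{11} = 1814400 · 100000000000/285311670611 = 181440000000000000/285311670611.
Numerically: E[X] ≈ 635936.

E[X] = 1814400 · (10/11)^{11} = 181440000000000000/285311670611 ≈ 635936.


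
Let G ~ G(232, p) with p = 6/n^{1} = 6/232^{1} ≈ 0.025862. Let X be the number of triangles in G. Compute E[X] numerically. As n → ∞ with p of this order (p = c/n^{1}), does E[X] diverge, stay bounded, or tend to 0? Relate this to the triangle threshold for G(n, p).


Number of potential triangles: C(232, 3) = 2054360.
Each occurs with probability p³ ≈ (0.025862)³ ≈ 1.7297757e-05.
By linearity: E[X] = C(232, 3)·p³ ≈ 2054360 · 1.7297757e-05 ≈ 35.53582.
Here α = 1, so p = 6/n is exactly at the triangle threshold p ~ 1/n. Asymptotically E[X] → c³/6 = 6³/6 = 36 ≈ 36.00000, a bounded constant. In this regime the triangle count is asymptotically Poisson(c³/6).

E[X] ≈ 35.53582; in regime p = Θ(1/n^{1}) E[X] stays bounded (at the triangle threshold p ~ 1/n).


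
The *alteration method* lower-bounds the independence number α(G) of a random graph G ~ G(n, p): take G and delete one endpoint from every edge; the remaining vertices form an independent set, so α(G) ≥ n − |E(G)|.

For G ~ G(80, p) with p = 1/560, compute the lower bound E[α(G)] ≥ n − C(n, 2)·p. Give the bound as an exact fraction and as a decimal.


E[|E(G)|] = C(80, 2)·p = 3160 · (1/560) = 79/14.
E[α(G)] ≥ n − E[|E(G)|] = 80 − 79/14 = 1041/14.
Numerically: ≈ 74.35714.
(This is only a lower bound; the true E[α(G)] may be larger.)

E[α(G)] ≥ 1041/14 ≈ 74.35714.


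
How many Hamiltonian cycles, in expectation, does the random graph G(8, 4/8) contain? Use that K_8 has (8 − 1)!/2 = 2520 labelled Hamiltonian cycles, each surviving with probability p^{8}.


K_8 has (8 − 1)!/2 = 2520 labelled Hamiltonian cycles.
For each such Hamiltonian cycle H, let X_H = 1 if all 8 edges of H are present in G. Then P[X_H = 1] = p^{8} = (1/2)^{8} = 1/256.
By linearity: E[X] = Σ_H E[X_H] = 2520 · p^{8} = 2520 · 1/256 = 315/32.
Numerically: E[X] ≈ 9.84.

E[X] = 2520 · (1/2)^{8} = 315/32 ≈ 9.84.


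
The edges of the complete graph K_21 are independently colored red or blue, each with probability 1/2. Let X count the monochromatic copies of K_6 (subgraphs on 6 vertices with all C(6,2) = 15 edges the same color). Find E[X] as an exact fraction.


Let X = Σ_S X_S over the C(21, 6) = 54264 subsets S of size 6, where X_S = 1 if the K_6 on S is monochromatic.
For a fixed S, the K_6 on S has C(6, 2) = 15 edges. P[all 15 edges red] = (1/2)^15, and likewise for blue, so P[monochromatic] = 2·(1/2)^15 = 2^{1 − 15} = 1/16384.
By linearity of expectation: E[X] = C(21, 6) · 2^{1 − 15} = 54264 · 1/16384 = 6783/2048.
Numerically: E[X] ≈ 3.312012.

E[X] = C(21,6)·2^(1−C(6,2)) = 6783/2048 ≈ 3.312012.


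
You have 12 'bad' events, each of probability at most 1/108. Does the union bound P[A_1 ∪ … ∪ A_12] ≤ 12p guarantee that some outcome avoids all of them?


Union bound: P[∪_{i=1}^{12} A_i] ≤ Σ_i P[A_i] ≤ 12·p = 12·(1/108) = 1/9.
Numerically: 1/9 ≈ 0.11111.
Is 1/9 < 1? YES.
Since P[∪ A_i] ≤ 1/9 < 1, the complement has P[∩ A_i^c] ≥ 1 − 1/9 = 8/9 > 0, so some outcome avoids every A_i.

12·p = 1/9 ≈ 0.11111; existence CERTIFIED by the union bound.


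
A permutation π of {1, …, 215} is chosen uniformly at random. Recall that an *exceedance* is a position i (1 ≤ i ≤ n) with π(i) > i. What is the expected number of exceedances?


Write X = Σ_{i=1}^{215} X_i, where X_i = 1_{π(i) > i}.
For each fixed i, π(i) is uniform over {1, …, 215} (marginal of a uniform permutation), so P[π(i) > i] = (n − i)/n. Summing: Σ_{i=1}^{215} (n − i)/n = (0 + 1 + … + 214)/215 = 215(215 − 1)/(2·215) = (215 − 1)/2.
Hence E[X] = Σ_{i=1}^{215} (215 − i)/215 = 107 ≈ 107.000000.

E[X] = 107 = 107.000000.


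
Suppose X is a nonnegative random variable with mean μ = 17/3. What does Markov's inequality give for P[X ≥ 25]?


μ = E[X] = 17/3, a = 25.
Markov: P[X ≥ 25] ≤ μ/a = (17/3)/25 = 17/75.
Numerically: ≈ 0.226667.
(Since a = 25 > μ = 5.666667, the bound 17/75 is < 1 and informative.)

P[X ≥ 25] ≤ 17/75 ≈ 0.226667.


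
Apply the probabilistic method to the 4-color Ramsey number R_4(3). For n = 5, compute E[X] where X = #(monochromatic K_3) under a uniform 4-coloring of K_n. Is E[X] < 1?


E[X] = C(5, 3) · 4^{1 − 3} = 10 · 4^{−2} = 10/16.
As a reduced fraction: E[X] = 5/8 ≈ 0.62500.
Is E[X] < 1? YES.
Since E[X] < 1, there exists a 4-coloring of K_{5} with no monochromatic K_3; hence R_4(3) > 5.

E[X] = 5/8 ≈ 0.62500; E[X] < 1, so R_4(3) > 5.


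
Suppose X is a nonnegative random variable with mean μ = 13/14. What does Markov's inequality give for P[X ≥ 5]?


μ = E[X] = 13/14, a = 5.
Markov: P[X ≥ 5] ≤ μ/a = (13/14)/5 = 13/70.
Numerically: ≈ 0.185714.
(Since a = 5 > μ = 0.928571, the bound 13/70 is < 1 and informative.)

P[X ≥ 5] ≤ 13/70 ≈ 0.185714.


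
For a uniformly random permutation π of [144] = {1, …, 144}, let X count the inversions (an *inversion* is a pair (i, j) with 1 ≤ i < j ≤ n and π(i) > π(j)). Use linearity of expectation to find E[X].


Write X = Σ X_I over the C(144, 2) = 10296 pairs i < j, with X_I the indicator of one inversion.
There are 10296 indicators.
For each fixed pair i < j, the values π(i) and π(j) are two distinct elements of {1, …, 144} in uniformly random order; by symmetry P[π(i) > π(j)] = 1/2.
By linearity: E[X] = 10296 · (1/2) = C(144, 2) · (1/2) = 10296/2 = 5148 ≈ 5148.000000.

E[X] = 5148 = 5148.000000.


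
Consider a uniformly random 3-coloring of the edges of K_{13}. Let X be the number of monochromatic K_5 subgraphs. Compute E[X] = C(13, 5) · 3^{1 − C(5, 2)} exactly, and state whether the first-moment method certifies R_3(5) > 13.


E[X] = C(13, 5) · 3^{1 − 10} = 1287 · 3^{−9} = 1287/19683.
As a reduced fraction: E[X] = 143/2187 ≈ 0.0654.
Is E[X] < 1? YES.
Since E[X] < 1, there exists a 3-coloring of K_{13} with no monochromatic K_5; hence R_3(5) > 13.

E[X] = 143/2187 ≈ 0.0654; E[X] < 1, so R_3(5) > 13.


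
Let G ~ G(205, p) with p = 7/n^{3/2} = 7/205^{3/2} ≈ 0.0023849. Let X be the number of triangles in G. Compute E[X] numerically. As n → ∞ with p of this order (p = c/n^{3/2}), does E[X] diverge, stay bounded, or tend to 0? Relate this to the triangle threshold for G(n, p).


Number of potential triangles: C(205, 3) = 1414910.
Each occurs with probability p³ ≈ (0.0023849)³ ≈ 1.3564436e-08.
By linearity: E[X] = C(205, 3)·p³ ≈ 1414910 · 1.3564436e-08 ≈ 0.01919.
Since α = 3/2 > 1, p = c/n^{3/2} = o(1/n) is below the triangle threshold p ~ 1/n. Asymptotically E[X] ~ (c³/6)·n^{3(1−α)} = (7³/6)·n^{-1.5} → 0, so by Markov's inequality G has no triangles w.h.p.

E[X] ≈ 0.01919; in regime p = Θ(1/n^{3/2}) E[X] tends to 0 (below the triangle threshold p ~ 1/n).


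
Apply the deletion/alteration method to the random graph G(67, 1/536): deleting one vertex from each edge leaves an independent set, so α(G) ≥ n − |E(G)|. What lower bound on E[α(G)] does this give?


E[|E(G)|] = C(67, 2)·p = 2211 · (1/536) = 33/8.
E[α(G)] ≥ n − E[|E(G)|] = 67 − 33/8 = 503/8.
Numerically: ≈ 62.875.
(This is only a lower bound; the true E[α(G)] may be larger.)

E[α(G)] ≥ 503/8 ≈ 62.875.


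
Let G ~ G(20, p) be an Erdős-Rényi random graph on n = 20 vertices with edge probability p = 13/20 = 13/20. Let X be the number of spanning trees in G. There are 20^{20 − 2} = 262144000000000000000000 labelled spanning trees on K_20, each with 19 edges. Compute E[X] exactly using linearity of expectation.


K_20 has 20^{20 − 2} = 262144000000000000000000 labelled spanning trees.
For each such spanning tree H, let X_H = 1 if all 19 edges of H are present in G. Then P[X_H = 1] = p^{19} = (13/20)^{19} = 1461920290375446110677/5242880000000000000000000.
Summing the indicators: E[X] = Σ_H E[X_H] = 262144000000000000000000 · p^{19} = 262144000000000000000000 · 1461920290375446110677/5242880000000000000000000 = 1461920290375446110677/20.
Numerically: E[X] ≈ 7.31e+19.

E[X] = 262144000000000000000000 · (13/20)^{19} = 1461920290375446110677/20 ≈ 7.31e+19.


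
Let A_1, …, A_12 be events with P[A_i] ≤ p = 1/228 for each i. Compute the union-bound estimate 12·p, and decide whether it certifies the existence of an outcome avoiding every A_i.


Union bound: P[∪_{i=1}^{12} A_i] ≤ Σ_i P[A_i] ≤ 12·p = 12·(1/228) = 1/19.
Numerically: 1/19 ≈ 0.053.
Is 1/19 < 1? YES.
Since P[∪ A_i] ≤ 1/19 < 1, the complement has P[∩ A_i^c] ≥ 1 − 1/19 = 18/19 > 0, so some outcome avoids every A_i.

12·p = 1/19 ≈ 0.053; existence CERTIFIED by the union bound.


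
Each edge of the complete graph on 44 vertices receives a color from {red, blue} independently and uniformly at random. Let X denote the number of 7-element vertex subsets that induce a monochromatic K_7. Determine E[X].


Let X = Σ_S X_S over the C(44, 7) = 38320568 subsets S of size 7, where X_S = 1 if the K_7 on S is monochromatic.
For a fixed S, the K_7 on S has C(7, 2) = 21 edges. P[all 21 edges red] = (1/2)^21, and likewise for blue, so P[monochromatic] = 2·(1/2)^21 = 2^{1 − 21} = 1/1048576.
By linearity: E[X] = C(44, 7) · 2^{1 − 21} = 38320568 · 1/1048576 = 4790071/131072.
Numerically: E[X] ≈ 36.545.

E[X] = C(44,7)·2^(1−C(7,2)) = 4790071/131072 ≈ 36.545.


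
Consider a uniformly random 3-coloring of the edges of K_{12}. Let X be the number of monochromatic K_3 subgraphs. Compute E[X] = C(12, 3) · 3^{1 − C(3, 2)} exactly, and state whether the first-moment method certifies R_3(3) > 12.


E[X] = C(12, 3) · 3^{1 − 3} = 220 · 3^{−2} = 220/9.
As a reduced fraction: E[X] = 220/9 ≈ 24.44444.
Is E[X] < 1? NO.
Since E[X] ≥ 1, the first-moment bound is inconclusive at n = 12; it does NOT by itself certify R_3(3) > 12.

E[X] = 220/9 ≈ 24.44444; E[X] ≥ 1; first-moment method inconclusive here.


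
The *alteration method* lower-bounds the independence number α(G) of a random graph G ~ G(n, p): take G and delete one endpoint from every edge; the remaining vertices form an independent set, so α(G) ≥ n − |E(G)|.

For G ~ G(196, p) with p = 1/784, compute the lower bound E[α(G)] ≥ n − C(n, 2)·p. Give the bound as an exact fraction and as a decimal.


E[|E(G)|] = C(196, 2)·p = 19110 · (1/784) = 195/8.
E[α(G)] ≥ n − E[|E(G)|] = 196 − 195/8 = 1373/8.
Numerically: ≈ 171.625.
(This is only a lower bound; the true E[α(G)] may be larger.)

E[α(G)] ≥ 1373/8 ≈ 171.625.


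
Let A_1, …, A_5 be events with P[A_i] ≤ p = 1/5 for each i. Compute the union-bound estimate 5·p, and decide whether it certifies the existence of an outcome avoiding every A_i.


Union bound: P[∪_{i=1}^{5} A_i] ≤ Σ_i P[A_i] ≤ 5·p = 5·(1/5) = 1.
Numerically: 1 ≈ 1.0000.
Is 1 < 1? NO.
Since the bound 1 is ≥ 1, the union bound is uninformative here; it does NOT by itself certify existence.

5·p = 1 ≈ 1.0000; existence NOT certified by the union bound.


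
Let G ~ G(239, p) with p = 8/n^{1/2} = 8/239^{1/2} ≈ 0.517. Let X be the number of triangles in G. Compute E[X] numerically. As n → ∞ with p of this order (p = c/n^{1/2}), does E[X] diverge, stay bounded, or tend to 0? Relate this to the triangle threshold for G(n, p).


Number of potential triangles: C(239, 3) = 2246839.
Each occurs with probability p³ ≈ (0.517)³ ≈ 1.38571e-01.
By linearity: E[X] = C(239, 3)·p³ ≈ 2246839 · 1.38571e-01 ≈ 311347.271.
Since α = 1/2 < 1, p = c/n^{1/2} ≫ 1/n is above the triangle threshold p ~ 1/n. Asymptotically E[X] ~ (c³/6)·n^{3(1−α)} = (8³/6)·n^{1.5} → ∞; triangles are abundant w.h.p.

E[X] ≈ 311347.271; in regime p = Θ(1/n^{1/2}) E[X] diverges (above the triangle threshold p ~ 1/n).
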